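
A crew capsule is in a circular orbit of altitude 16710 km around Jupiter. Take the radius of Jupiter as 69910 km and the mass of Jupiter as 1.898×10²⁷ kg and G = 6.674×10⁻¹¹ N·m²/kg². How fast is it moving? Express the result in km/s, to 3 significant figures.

μ = GM = 6.674×10⁻¹¹ × 1.898×10²⁷ = 1.267×10¹⁷ m³/s².
r = 69910 + 16710 = 86620 km = 8.6620×10⁷ m.
For a circular orbit v = √(μ/r) = √(1.267×10¹⁷ / 8.662×10⁷) = √(1.462×10⁹) = 38240 m/s.
That is 38.24 km/s.

v ≈ 38.2 km/s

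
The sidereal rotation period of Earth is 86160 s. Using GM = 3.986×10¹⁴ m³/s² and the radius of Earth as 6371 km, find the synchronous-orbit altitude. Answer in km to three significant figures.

A synchronous orbit has period T, so by Kepler's third law a = (μT²/4π²)^(1/3).
μT²/4π² = 3.986×10¹⁴ × (8.616×10⁴)² / 39.48 = 7.495×10²² m³.
a = 4.216×10⁷ m = 42163 km.
Altitude h = a − R = 42163 − 6371 = 35792 km.

h_sync ≈ 35800 km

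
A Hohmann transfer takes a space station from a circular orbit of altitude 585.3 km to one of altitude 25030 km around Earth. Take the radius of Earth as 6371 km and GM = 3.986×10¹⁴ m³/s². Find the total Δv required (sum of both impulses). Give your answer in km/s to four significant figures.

Δv_total ≈ 3.533 km/s

r₁ = 6371 + 585.3 = 6956.3 km = 6.9563×10⁶ m.
r₂ = 6371 + 25030 = 31401 km = 3.1401×10⁷ m.
Transfer ellipse a_t = (r₁ + r₂)/2 = 1.918×10⁷ m.
At r₁: circular v_c1 = √(μ/r₁) = 7570 m/s; transfer-perigee v_p = √[μ(2/r₁ − 1/a_t)] = 9686 m/s.
Δv₁ = v_p − v_c1 = 2116 m/s.
At r₂: circular v_c2 = √(μ/r₂) = 3563 m/s; transfer-apogee v_a = √[μ(2/r₂ − 1/a_t)] = 2146 m/s.
Δv₂ = v_c2 − v_a = 1417 m/s.
Total Δv = Δv₁ + Δv₂ = 3533 m/s = 3.533 km/s.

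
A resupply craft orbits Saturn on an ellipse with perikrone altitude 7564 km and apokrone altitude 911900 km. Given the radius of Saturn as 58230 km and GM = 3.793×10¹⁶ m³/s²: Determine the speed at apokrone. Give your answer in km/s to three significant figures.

r_p = 58230 + 7564 = 65794 km = 6.5794×10⁷ m.
r_a = 58230 + 911900 = 970130 km = 9.7013×10⁸ m.
Semi-major axis a = (r_p + r_a)/2 = 5.1796×10⁵ km = 5.180×10⁸ m.
Vis-viva: v² = μ(2/r − 1/a) = 3.793×10¹⁶ × (2.062×10⁻⁹ − 1.931×10⁻⁹) = 4.966×10⁶ m²/s².
v = 2229 m/s = 2.229 km/s.

v ≈ 2.23 km/s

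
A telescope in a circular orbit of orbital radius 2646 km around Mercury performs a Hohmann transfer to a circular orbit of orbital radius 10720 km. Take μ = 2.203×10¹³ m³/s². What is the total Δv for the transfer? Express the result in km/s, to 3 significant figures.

Δv_total ≈ 1.30 km/s

r₁ = 2646 km = 2.646×10⁶ m.
r₂ = 10720 km = 1.072×10⁷ m.
Transfer ellipse a_t = (r₁ + r₂)/2 = 6.683×10⁶ m.
At r₁: circular v_c1 = √(μ/r₁) = 2885 m/s; transfer-periherm v_p = √[μ(2/r₁ − 1/a_t)] = 3654 m/s.
Δv₁ = v_p − v_c1 = 769.0 m/s.
At r₂: circular v_c2 = √(μ/r₂) = 1434 m/s; transfer-apoherm v_a = √[μ(2/r₂ − 1/a_t)] = 902.0 m/s.
Δv₂ = v_c2 − v_a = 531.5 m/s.
Total Δv = Δv₁ + Δv₂ = 1301 m/s = 1.301 km/s.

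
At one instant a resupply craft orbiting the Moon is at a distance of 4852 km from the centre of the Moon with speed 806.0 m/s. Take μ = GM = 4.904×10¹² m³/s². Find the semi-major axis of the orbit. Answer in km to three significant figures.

r = 4.852×10⁶ m.
Vis-viva rearranged: 1/a = 2/r − v²/μ = 4.122×10⁻⁷ − 1.325×10⁻⁷ = 2.797×10⁻⁷ m⁻¹.
a = 3.575×10⁶ m = 3574.9 km.

a ≈ 3570 km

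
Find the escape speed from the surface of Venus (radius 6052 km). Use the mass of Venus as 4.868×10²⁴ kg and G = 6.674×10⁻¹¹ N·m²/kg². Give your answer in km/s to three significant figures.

μ = GM = 6.674×10⁻¹¹ × 4.868×10²⁴ = 3.249×10¹⁴ m³/s².
r = R = 6.052×10⁶ m.
Escape speed v_esc = √(2μ/r) = √(2 × 3.249×10¹⁴ / 6.052×10⁶) = √(1.074×10⁸) = 10360 m/s.
= 10.36 km/s.

v_esc ≈ 10.4 km/s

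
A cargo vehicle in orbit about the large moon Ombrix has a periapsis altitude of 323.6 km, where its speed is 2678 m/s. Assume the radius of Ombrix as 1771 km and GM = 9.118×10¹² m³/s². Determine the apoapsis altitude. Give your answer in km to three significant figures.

r_p = 1771 + 323.6 = 2094.6 km = 2.095×10⁶ m.
Specific energy ε = v²/2 − μ/r = -7.673×10⁵ J/kg, so a = −μ/(2ε) = 5.942×10⁶ m.
The apsides satisfy r_p + r_a = 2a, so the apoapsis radius is 2a − r_p = 9.789×10⁶ m = 9789.3 km.
Apoapsis altitude = 9789.3 − 1771 = 8018.3 km.

apoapsis altitude ≈ 8020 km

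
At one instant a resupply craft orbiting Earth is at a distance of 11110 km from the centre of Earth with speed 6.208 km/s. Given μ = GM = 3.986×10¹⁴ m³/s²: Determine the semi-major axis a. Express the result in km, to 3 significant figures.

a ≈ 12000 km

r = 1.111×10⁷ m.
Vis-viva rearranged: 1/a = 2/r − v²/μ = 1.800×10⁻⁷ − 9.669×10⁻⁸ = 8.333×10⁻⁸ m⁻¹.
a = 1.200×10⁷ m = 12000 km.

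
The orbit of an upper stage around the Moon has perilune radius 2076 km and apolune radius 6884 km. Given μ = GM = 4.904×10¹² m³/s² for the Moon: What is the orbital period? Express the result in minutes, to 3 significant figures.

T ≈ 448 minutes

Semi-major axis a = (r_p + r_a)/2 = (2076.0 + 6884.0)/2 = 4480.0 km = 4.480×10⁶ m.
By Kepler's third law T = 2π√(a³/μ) = 2π × 4.282×10³ = 2.690×10⁴ s.
= 448.4 minutes.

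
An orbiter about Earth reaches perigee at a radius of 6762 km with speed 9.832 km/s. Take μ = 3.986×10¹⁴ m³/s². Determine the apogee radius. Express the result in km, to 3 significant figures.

apogee radius ≈ 30800 km

r_p = 6.762×10⁶ m.
Specific energy ε = v²/2 − μ/r = -1.061×10⁷ J/kg, so a = −μ/(2ε) = 1.878×10⁷ m.
The apsides satisfy r_p + r_a = 2a, so the apogee radius is 2a − r_p = 3.080×10⁷ m = 30796 km.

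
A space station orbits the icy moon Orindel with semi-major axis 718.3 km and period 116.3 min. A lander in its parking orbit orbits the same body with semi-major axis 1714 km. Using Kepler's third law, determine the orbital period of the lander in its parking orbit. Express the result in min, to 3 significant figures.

T₂ ≈ 429 min

Kepler's third law: T² ∝ a³, so T₂ = T₁ (a₂/a₁)^(3/2).
a₂/a₁ = 2.386, (a₂/a₁)^(3/2) = 3.686.
T₂ = 116.3 × 3.686 = 428.7 min.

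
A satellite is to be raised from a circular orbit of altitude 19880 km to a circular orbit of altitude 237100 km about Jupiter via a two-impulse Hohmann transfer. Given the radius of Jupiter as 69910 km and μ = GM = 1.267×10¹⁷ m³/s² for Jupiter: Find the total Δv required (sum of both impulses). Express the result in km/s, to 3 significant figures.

r₁ = 69910 + 19880 = 89790 km = 8.9790×10⁷ m.
r₂ = 69910 + 237100 = 307010 km = 3.0701×10⁸ m.
Transfer ellipse a_t = (r₁ + r₂)/2 = 1.984×10⁸ m.
At r₁: circular v_c1 = √(μ/r₁) = 37560 m/s; transfer-perijove v_p = √[μ(2/r₁ − 1/a_t)] = 46730 m/s.
Δv₁ = v_p − v_c1 = 9164 m/s.
At r₂: circular v_c2 = √(μ/r₂) = 20310 m/s; transfer-apojove v_a = √[μ(2/r₂ − 1/a_t)] = 13670 m/s.
Δv₂ = v_c2 − v_a = 6648 m/s.
Total Δv = Δv₁ + Δv₂ = 15810 m/s = 15.81 km/s.

Δv_total ≈ 15.8 km/s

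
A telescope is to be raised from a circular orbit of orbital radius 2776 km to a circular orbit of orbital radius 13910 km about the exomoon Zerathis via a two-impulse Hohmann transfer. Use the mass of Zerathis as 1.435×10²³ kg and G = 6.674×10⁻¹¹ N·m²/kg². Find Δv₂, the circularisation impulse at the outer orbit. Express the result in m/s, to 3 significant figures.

Δv ≈ 351 m/s

μ = GM = 6.674×10⁻¹¹ × 1.435×10²³ = 9.577×10¹² m³/s².
r₁ = 2776 km = 2.776×10⁶ m.
r₂ = 13910 km = 1.391×10⁷ m.
Transfer ellipse a_t = (r₁ + r₂)/2 = 8.343×10⁶ m.
At r₁: circular v_c1 = √(μ/r₁) = 1857 m/s; transfer-periapsis v_p = √[μ(2/r₁ − 1/a_t)] = 2398 m/s.
At r₂: circular v_c2 = √(μ/r₂) = 829.8 m/s; transfer-apoapsis v_a = √[μ(2/r₂ − 1/a_t)] = 478.6 m/s.
Δv₂ = v_c2 − v_a = 351.1 m/s.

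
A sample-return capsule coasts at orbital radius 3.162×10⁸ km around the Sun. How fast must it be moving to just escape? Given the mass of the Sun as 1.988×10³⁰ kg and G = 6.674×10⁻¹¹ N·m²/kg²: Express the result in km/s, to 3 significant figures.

v_esc ≈ 29.0 km/s

μ = GM = 6.674×10⁻¹¹ × 1.988×10³⁰ = 1.327×10²⁰ m³/s².
r = 3.162×10⁸ km = 3.162×10¹¹ m.
Escape speed v_esc = √(2μ/r) = √(2 × 1.327×10²⁰ / 3.162×10¹¹) = √(8.392×10⁸) = 28970 m/s.
= 28.97 km/s.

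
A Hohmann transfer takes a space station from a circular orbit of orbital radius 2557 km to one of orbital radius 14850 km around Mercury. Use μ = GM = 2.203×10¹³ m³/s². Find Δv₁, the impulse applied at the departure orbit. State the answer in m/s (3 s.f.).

r₁ = 2557 km = 2.557×10⁶ m.
r₂ = 14850 km = 1.485×10⁷ m.
Transfer ellipse a_t = (r₁ + r₂)/2 = 8.704×10⁶ m.
At r₁: circular v_c1 = √(μ/r₁) = 2935 m/s; transfer-periherm v_p = √[μ(2/r₁ − 1/a_t)] = 3834 m/s.
Δv₁ = v_p − v_c1 = 898.8 m/s.

Δv ≈ 899 m/s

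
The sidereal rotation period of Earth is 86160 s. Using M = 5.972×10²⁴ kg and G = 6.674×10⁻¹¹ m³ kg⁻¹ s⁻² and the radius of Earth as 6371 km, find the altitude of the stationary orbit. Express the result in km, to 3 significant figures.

h_sync ≈ 35800 km

μ = GM = 6.674×10⁻¹¹ × 5.972×10²⁴ = 3.986×10¹⁴ m³/s².
A synchronous orbit has period T, so by Kepler's third law a = (μT²/4π²)^(1/3).
μT²/4π² = 3.986×10¹⁴ × (8.616×10⁴)² / 39.48 = 7.495×10²² m³.
a = 4.216×10⁷ m = 42162 km.
Altitude h = a − R = 42162 − 6371 = 35791 km.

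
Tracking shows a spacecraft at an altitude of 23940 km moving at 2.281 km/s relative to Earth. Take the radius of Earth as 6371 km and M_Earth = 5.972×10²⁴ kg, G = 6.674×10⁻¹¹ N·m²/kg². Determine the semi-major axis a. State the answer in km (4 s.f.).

a ≈ 18890 km

μ = GM = 6.674×10⁻¹¹ × 5.972×10²⁴ = 3.986×10¹⁴ m³/s².
r = 6371 + 23940 = 30311 km = 3.031×10⁷ m.
Vis-viva rearranged: 1/a = 2/r − v²/μ = 6.598×10⁻⁸ − 1.305×10⁻⁸ = 5.293×10⁻⁸ m⁻¹.
a = 1.889×10⁷ m = 18893 km.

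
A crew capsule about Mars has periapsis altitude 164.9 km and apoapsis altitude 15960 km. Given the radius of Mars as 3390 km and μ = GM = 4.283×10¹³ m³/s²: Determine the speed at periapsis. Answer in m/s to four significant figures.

v ≈ 4512 m/s

r_p = 3390 + 164.9 = 3554.9 km = 3.5549×10⁶ m.
r_a = 3390 + 15960 = 19350 km = 1.9350×10⁷ m.
Semi-major axis a = (r_p + r_a)/2 = 11452 km = 1.145×10⁷ m.
Vis-viva: v² = μ(2/r − 1/a) = 4.283×10¹³ × (5.626×10⁻⁷ − 8.732×10⁻⁸) = 2.036×10⁷ m²/s².
v = 4512 m/s.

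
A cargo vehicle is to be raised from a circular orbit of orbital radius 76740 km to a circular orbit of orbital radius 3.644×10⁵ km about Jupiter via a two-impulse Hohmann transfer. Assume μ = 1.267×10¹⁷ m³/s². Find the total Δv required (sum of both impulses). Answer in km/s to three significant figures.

r₁ = 76740 km = 7.674×10⁷ m.
r₂ = 3.644×10⁵ km = 3.644×10⁸ m.
Transfer ellipse a_t = (r₁ + r₂)/2 = 2.206×10⁸ m.
At r₁: circular v_c1 = √(μ/r₁) = 40630 m/s; transfer-perijove v_p = √[μ(2/r₁ − 1/a_t)] = 52230 m/s.
Δv₁ = v_p − v_c1 = 11590 m/s.
At r₂: circular v_c2 = √(μ/r₂) = 18650 m/s; transfer-apojove v_a = √[μ(2/r₂ − 1/a_t)] = 11000 m/s.
Δv₂ = v_c2 − v_a = 7648 m/s.
Total Δv = Δv₁ + Δv₂ = 19240 m/s = 19.24 km/s.

Δv_total ≈ 19.2 km/s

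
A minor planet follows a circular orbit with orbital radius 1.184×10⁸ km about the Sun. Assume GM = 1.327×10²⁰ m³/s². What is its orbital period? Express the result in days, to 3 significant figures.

T ≈ 257 days

r = 1.184×10⁸ km = 1.184×10¹¹ m.
Kepler's third law: T = 2π√(r³/μ) = 2π√((1.184×10¹¹)³ / 1.327×10²⁰).
r³/μ = 1.251×10¹³ s², so T = 2π × 3.537×10⁶ = 2.222×10⁷ s.
Converting: 2.222×10⁷ s ÷ 86400 = 257.2 days.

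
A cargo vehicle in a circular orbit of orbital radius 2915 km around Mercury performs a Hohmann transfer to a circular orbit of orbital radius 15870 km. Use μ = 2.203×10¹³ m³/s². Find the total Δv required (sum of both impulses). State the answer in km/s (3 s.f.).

Δv_total ≈ 1.35 km/s

r₁ = 2915 km = 2.915×10⁶ m.
r₂ = 15870 km = 1.587×10⁷ m.
Transfer ellipse a_t = (r₁ + r₂)/2 = 9.392×10⁶ m.
At r₁: circular v_c1 = √(μ/r₁) = 2749 m/s; transfer-periherm v_p = √[μ(2/r₁ − 1/a_t)] = 3573 m/s.
Δv₁ = v_p − v_c1 = 824.4 m/s.
At r₂: circular v_c2 = √(μ/r₂) = 1178 m/s; transfer-apoherm v_a = √[μ(2/r₂ − 1/a_t)] = 656.4 m/s.
Δv₂ = v_c2 − v_a = 521.8 m/s.
Total Δv = Δv₁ + Δv₂ = 1346 m/s = 1.346 km/s.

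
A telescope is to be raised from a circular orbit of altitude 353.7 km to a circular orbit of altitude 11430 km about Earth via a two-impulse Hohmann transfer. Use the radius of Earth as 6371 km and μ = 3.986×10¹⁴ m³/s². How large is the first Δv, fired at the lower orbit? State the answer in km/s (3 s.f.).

r₁ = 6371 + 353.7 = 6724.7 km = 6.7247×10⁶ m.
r₂ = 6371 + 11430 = 17801 km = 1.7801×10⁷ m.
Transfer ellipse a_t = (r₁ + r₂)/2 = 1.226×10⁷ m.
At r₁: circular v_c1 = √(μ/r₁) = 7699 m/s; transfer-perigee v_p = √[μ(2/r₁ − 1/a_t)] = 9276 m/s.
Δv₁ = v_p − v_c1 = 1577 m/s.
= 1.577 km/s.

Δv ≈ 1.58 km/s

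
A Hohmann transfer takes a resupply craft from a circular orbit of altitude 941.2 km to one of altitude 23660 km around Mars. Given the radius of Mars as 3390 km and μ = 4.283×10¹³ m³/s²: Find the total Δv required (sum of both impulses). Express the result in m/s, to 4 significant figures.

r₁ = 3390 + 941.2 = 4331.2 km = 4.3312×10⁶ m.
r₂ = 3390 + 23660 = 27050 km = 2.7050×10⁷ m.
Transfer ellipse a_t = (r₁ + r₂)/2 = 1.569×10⁷ m.
At r₁: circular v_c1 = √(μ/r₁) = 3145 m/s; transfer-periapsis v_p = √[μ(2/r₁ − 1/a_t)] = 4129 m/s.
Δv₁ = v_p − v_c1 = 984.3 m/s.
At r₂: circular v_c2 = √(μ/r₂) = 1258 m/s; transfer-apoapsis v_a = √[μ(2/r₂ − 1/a_t)] = 661.1 m/s.
Δv₂ = v_c2 − v_a = 597.2 m/s.
Total Δv = Δv₁ + Δv₂ = 1581 m/s.

Δv_total ≈ 1581 m/s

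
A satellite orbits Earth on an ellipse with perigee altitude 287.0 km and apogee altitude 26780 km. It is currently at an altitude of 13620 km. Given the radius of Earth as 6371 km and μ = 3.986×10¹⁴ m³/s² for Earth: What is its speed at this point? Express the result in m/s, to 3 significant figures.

v ≈ 4460 m/s

r_p = 6371 + 287.0 = 6658.0 km = 6.6580×10⁶ m.
r_a = 6371 + 26780 = 33151 km = 3.3151×10⁷ m.
r = 6371 + 13620 = 19991 km = 1.999×10⁷ m.
Semi-major axis a = (r_p + r_a)/2 = 19904 km = 1.990×10⁷ m.
Vis-viva: v² = μ(2/r − 1/a) = 3.986×10¹⁴ × (1.000×10⁻⁷ − 5.024×10⁻⁸) = 1.985×10⁷ m²/s².
v = 4456 m/s.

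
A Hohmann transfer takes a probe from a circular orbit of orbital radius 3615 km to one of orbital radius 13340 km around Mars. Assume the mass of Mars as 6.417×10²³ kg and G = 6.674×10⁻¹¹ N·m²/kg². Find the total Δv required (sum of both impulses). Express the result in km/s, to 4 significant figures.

μ = GM = 6.674×10⁻¹¹ × 6.417×10²³ = 4.283×10¹³ m³/s².
r₁ = 3615 km = 3.615×10⁶ m.
r₂ = 13340 km = 1.334×10⁷ m.
Transfer ellipse a_t = (r₁ + r₂)/2 = 8.478×10⁶ m.
At r₁: circular v_c1 = √(μ/r₁) = 3442 m/s; transfer-periapsis v_p = √[μ(2/r₁ − 1/a_t)] = 4318 m/s.
Δv₁ = v_p − v_c1 = 875.7 m/s.
At r₂: circular v_c2 = √(μ/r₂) = 1792 m/s; transfer-apoapsis v_a = √[μ(2/r₂ − 1/a_t)] = 1170 m/s.
Δv₂ = v_c2 − v_a = 621.7 m/s.
Total Δv = Δv₁ + Δv₂ = 1497 m/s = 1.497 km/s.

Δv_total ≈ 1.497 km/s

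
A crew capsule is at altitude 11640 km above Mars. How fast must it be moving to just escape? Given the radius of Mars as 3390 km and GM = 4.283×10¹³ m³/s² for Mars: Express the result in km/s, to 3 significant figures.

v_esc ≈ 2.39 km/s

r = 3390 + 11640 = 15030 km = 1.5030×10⁷ m.
Escape speed v_esc = √(2μ/r) = √(2 × 4.283×10¹³ / 1.503×10⁷) = √(5.699×10⁶) = 2387 m/s.
= 2.387 km/s.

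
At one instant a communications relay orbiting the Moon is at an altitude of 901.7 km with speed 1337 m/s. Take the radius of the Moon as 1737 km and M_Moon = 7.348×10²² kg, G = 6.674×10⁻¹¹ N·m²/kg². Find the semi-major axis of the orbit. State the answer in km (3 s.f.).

μ = GM = 6.674×10⁻¹¹ × 7.348×10²² = 4.904×10¹² m³/s².
r = 1737 + 901.7 = 2638.7 km = 2.639×10⁶ m.
Specific orbital energy ε = v²/2 − μ/r = (1337)²/2 − 4.904×10¹²/2.639×10⁶ = -9.647×10⁵ J/kg.
Since ε = −μ/(2a), a = −μ/(2ε) = 2.542×10⁶ m = 2541.7 km.

a ≈ 2540 km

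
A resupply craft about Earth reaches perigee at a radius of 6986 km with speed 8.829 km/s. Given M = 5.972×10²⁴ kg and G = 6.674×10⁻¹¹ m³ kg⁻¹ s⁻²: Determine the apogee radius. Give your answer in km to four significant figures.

μ = GM = 6.674×10⁻¹¹ × 5.972×10²⁴ = 3.986×10¹⁴ m³/s².
r_p = 6.986×10⁶ m.
Specific energy ε = v²/2 − μ/r = -1.808×10⁷ J/kg, so a = −μ/(2ε) = 1.102×10⁷ m.
The apsides satisfy r_p + r_a = 2a, so the apogee radius is 2a − r_p = 1.506×10⁷ m = 15062 km.

apogee radius ≈ 15060 km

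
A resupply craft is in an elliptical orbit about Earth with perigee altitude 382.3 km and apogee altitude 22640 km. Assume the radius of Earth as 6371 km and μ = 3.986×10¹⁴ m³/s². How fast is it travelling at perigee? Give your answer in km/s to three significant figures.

v ≈ 9.79 km/s

r_p = 6371 + 382.3 = 6753.3 km = 6.7533×10⁶ m.
r_a = 6371 + 22640 = 29011 km = 2.9011×10⁷ m.
Semi-major axis a = (r_p + r_a)/2 = 17882 km = 1.788×10⁷ m.
Vis-viva: v² = μ(2/r − 1/a) = 3.986×10¹⁴ × (2.962×10⁻⁷ − 5.592×10⁻⁸) = 9.576×10⁷ m²/s².
v = 9785 m/s = 9.785 km/s.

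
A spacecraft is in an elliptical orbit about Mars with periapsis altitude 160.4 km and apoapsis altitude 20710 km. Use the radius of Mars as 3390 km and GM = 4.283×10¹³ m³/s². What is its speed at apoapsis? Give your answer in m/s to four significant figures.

r_p = 3390 + 160.4 = 3550.4 km = 3.5504×10⁶ m.
r_a = 3390 + 20710 = 24100 km = 2.4100×10⁷ m.
Semi-major axis a = (r_p + r_a)/2 = 13825 km = 1.383×10⁷ m.
Vis-viva: v² = μ(2/r − 1/a) = 4.283×10¹³ × (8.299×10⁻⁸ − 7.233×10⁻⁸) = 4.564×10⁵ m²/s².
v = 675.6 m/s.

v ≈ 675.6 m/s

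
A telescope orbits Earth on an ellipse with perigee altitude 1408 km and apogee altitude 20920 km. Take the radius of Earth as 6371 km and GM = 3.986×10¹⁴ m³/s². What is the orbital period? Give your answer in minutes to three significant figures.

r_p = 6371 + 1408 = 7779.0 km = 7.7790×10⁶ m.
r_a = 6371 + 20920 = 27291 km = 2.7291×10⁷ m.
Semi-major axis a = (r_p + r_a)/2 = (7779.0 + 27291)/2 = 17535 km = 1.754×10⁷ m.
By Kepler's third law T = 2π√(a³/μ) = 2π × 3.678×10³ = 2.311×10⁴ s.
= 385.1 minutes.

T ≈ 385 minutes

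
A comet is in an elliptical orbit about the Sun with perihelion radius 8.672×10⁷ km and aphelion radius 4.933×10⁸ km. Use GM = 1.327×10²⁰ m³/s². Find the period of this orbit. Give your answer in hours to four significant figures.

Semi-major axis a = (r_p + r_a)/2 = (8.6720×10⁷ + 4.9330×10⁸)/2 = 2.9001×10⁸ km = 2.900×10¹¹ m.
By Kepler's third law T = 2π√(a³/μ) = 2π × 1.356×10⁷ = 8.519×10⁷ s.
= 23660 hours.

T ≈ 23660 hours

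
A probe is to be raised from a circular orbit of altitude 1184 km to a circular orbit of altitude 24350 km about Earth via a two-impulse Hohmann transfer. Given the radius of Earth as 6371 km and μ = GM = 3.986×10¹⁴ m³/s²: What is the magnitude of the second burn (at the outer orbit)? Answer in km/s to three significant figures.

Δv ≈ 1.34 km/s

r₁ = 6371 + 1184 = 7555.0 km = 7.5550×10⁶ m.
r₂ = 6371 + 24350 = 30721 km = 3.0721×10⁷ m.
Transfer ellipse a_t = (r₁ + r₂)/2 = 1.914×10⁷ m.
At r₁: circular v_c1 = √(μ/r₁) = 7264 m/s; transfer-perigee v_p = √[μ(2/r₁ − 1/a_t)] = 9203 m/s.
At r₂: circular v_c2 = √(μ/r₂) = 3602 m/s; transfer-apogee v_a = √[μ(2/r₂ − 1/a_t)] = 2263 m/s.
Δv₂ = v_c2 − v_a = 1339 m/s.
= 1.339 km/s.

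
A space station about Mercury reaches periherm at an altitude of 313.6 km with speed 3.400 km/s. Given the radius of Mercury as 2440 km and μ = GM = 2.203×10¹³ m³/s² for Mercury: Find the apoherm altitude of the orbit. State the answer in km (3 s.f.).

apoherm altitude ≈ 4730 km

r_p = 2440 + 313.6 = 2753.6 km = 2.754×10⁶ m.
Specific energy ε = v²/2 − μ/r = -2.220×10⁶ J/kg, so a = −μ/(2ε) = 4.961×10⁶ m.
The apsides satisfy r_p + r_a = 2a, so the apoherm radius is 2a − r_p = 7.168×10⁶ m = 7167.9 km.
Apoherm altitude = 7167.9 − 2440 = 4727.9 km.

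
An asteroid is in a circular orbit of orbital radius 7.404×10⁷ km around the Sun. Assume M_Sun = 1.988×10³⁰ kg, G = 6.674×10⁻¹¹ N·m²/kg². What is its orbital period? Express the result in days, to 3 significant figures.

T ≈ 127 days

μ = GM = 6.674×10⁻¹¹ × 1.988×10³⁰ = 1.327×10²⁰ m³/s².
r = 7.404×10⁷ km = 7.404×10¹⁰ m.
Kepler's third law: T = 2π√(r³/μ) = 2π√((7.404×10¹⁰)³ / 1.327×10²⁰).
r³/μ = 3.059×10¹² s², so T = 2π × 1.749×10⁶ = 1.099×10⁷ s.
Converting: 1.099×10⁷ s ÷ 86400 = 127.2 days.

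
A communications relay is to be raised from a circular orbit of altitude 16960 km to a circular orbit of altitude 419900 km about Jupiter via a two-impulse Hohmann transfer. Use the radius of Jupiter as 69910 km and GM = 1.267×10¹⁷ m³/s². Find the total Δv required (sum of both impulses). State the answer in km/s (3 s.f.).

r₁ = 69910 + 16960 = 86870 km = 8.6870×10⁷ m.
r₂ = 69910 + 419900 = 489810 km = 4.8981×10⁸ m.
Transfer ellipse a_t = (r₁ + r₂)/2 = 2.883×10⁸ m.
At r₁: circular v_c1 = √(μ/r₁) = 38190 m/s; transfer-perijove v_p = √[μ(2/r₁ − 1/a_t)] = 49780 m/s.
Δv₁ = v_p − v_c1 = 11590 m/s.
At r₂: circular v_c2 = √(μ/r₂) = 16080 m/s; transfer-apojove v_a = √[μ(2/r₂ − 1/a_t)] = 8828 m/s.
Δv₂ = v_c2 − v_a = 7255 m/s.
Total Δv = Δv₁ + Δv₂ = 18840 m/s = 18.84 km/s.

Δv_total ≈ 18.8 km/s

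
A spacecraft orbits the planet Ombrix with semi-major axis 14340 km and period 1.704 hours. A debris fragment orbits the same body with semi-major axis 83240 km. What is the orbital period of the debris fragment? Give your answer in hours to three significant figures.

T₂ ≈ 23.8 hours

Kepler's third law: T² ∝ a³, so T₂ = T₁ (a₂/a₁)^(3/2).
a₂/a₁ = 5.805, (a₂/a₁)^(3/2) = 13.99.
T₂ = 1.704 × 13.99 = 23.83 hours.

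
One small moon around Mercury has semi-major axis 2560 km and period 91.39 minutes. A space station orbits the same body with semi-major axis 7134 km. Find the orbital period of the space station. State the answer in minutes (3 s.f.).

Kepler's third law: T² ∝ a³, so T₂ = T₁ (a₂/a₁)^(3/2).
a₂/a₁ = 2.787, (a₂/a₁)^(3/2) = 4.652.
T₂ = 91.39 × 4.652 = 425.1 minutes.

T₂ ≈ 425 minutes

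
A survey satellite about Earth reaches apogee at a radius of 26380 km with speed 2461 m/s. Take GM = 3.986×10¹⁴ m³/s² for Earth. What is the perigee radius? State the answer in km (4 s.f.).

perigee radius ≈ 6612 km

r_a = 2.638×10⁷ m.
Specific energy ε = v²/2 − μ/r = -1.208×10⁷ J/kg, so a = −μ/(2ε) = 1.650×10⁷ m.
The apsides satisfy r_p + r_a = 2a, so the perigee radius is 2a − r_a = 6.612×10⁶ m = 6612.1 km.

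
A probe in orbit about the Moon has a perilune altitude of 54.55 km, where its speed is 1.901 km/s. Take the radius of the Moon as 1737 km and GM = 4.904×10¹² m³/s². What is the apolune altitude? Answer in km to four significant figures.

apolune altitude ≈ 1742 km

r_p = 1737 + 54.55 = 1791.5 km = 1.792×10⁶ m.
Specific energy ε = v²/2 − μ/r = -9.304×10⁵ J/kg, so a = −μ/(2ε) = 2.635×10⁶ m.
The apsides satisfy r_p + r_a = 2a, so the apolune radius is 2a − r_p = 3.479×10⁶ m = 3479.3 km.
Apolune altitude = 3479.3 − 1737 = 1742.3 km.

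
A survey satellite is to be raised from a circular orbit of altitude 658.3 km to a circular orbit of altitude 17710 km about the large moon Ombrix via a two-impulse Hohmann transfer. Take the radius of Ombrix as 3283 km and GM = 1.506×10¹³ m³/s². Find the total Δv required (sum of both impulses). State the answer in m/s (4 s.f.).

Δv_total ≈ 952.6 m/s

r₁ = 3283 + 658.3 = 3941.3 km = 3.9413×10⁶ m.
r₂ = 3283 + 17710 = 20993 km = 2.0993×10⁷ m.
Transfer ellipse a_t = (r₁ + r₂)/2 = 1.247×10⁷ m.
At r₁: circular v_c1 = √(μ/r₁) = 1955 m/s; transfer-periapsis v_p = √[μ(2/r₁ − 1/a_t)] = 2537 m/s.
Δv₁ = v_p − v_c1 = 581.8 m/s.
At r₂: circular v_c2 = √(μ/r₂) = 847.0 m/s; transfer-apoapsis v_a = √[μ(2/r₂ − 1/a_t)] = 476.2 m/s.
Δv₂ = v_c2 − v_a = 370.8 m/s.
Total Δv = Δv₁ + Δv₂ = 952.6 m/s.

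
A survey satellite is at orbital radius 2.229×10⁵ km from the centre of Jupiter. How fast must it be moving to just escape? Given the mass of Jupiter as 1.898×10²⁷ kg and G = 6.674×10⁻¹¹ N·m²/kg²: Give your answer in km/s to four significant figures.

μ = GM = 6.674×10⁻¹¹ × 1.898×10²⁷ = 1.267×10¹⁷ m³/s².
r = 2.229×10⁵ km = 2.229×10⁸ m.
Escape speed v_esc = √(2μ/r) = √(2 × 1.267×10¹⁷ / 2.229×10⁸) = √(1.137×10⁹) = 33710 m/s.
= 33.71 km/s.

v_esc ≈ 33.71 km/s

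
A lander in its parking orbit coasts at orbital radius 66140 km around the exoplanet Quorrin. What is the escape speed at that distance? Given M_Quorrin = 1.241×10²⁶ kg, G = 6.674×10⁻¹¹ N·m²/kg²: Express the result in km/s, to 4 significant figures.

v_esc ≈ 15.83 km/s

μ = GM = 6.674×10⁻¹¹ × 1.241×10²⁶ = 8.282×10¹⁵ m³/s².
r = 66140 km = 6.614×10⁷ m.
Escape speed v_esc = √(2μ/r) = √(2 × 8.282×10¹⁵ / 6.614×10⁷) = √(2.505×10⁸) = 15830 m/s.
= 15.83 km/s.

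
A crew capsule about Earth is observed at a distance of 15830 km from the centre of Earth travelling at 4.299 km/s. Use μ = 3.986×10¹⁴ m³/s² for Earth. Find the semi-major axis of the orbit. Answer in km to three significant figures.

a ≈ 12500 km

r = 1.583×10⁷ m.
Vis-viva rearranged: 1/a = 2/r − v²/μ = 1.263×10⁻⁷ − 4.637×10⁻⁸ = 7.998×10⁻⁸ m⁻¹.
a = 1.250×10⁷ m = 12504 km.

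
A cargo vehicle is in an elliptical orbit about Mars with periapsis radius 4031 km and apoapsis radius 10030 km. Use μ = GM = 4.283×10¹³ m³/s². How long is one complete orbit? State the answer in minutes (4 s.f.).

Semi-major axis a = (r_p + r_a)/2 = (4031.0 + 10030)/2 = 7030.5 km = 7.030×10⁶ m.
By Kepler's third law T = 2π√(a³/μ) = 2π × 2.848×10³ = 1.790×10⁴ s.
= 298.3 minutes.

T ≈ 298.3 minutes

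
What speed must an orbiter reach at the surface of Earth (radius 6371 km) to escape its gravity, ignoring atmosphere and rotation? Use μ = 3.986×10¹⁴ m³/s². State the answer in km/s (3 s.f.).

r = R = 6.371×10⁶ m.
Escape speed v_esc = √(2μ/r) = √(2 × 3.986×10¹⁴ / 6.371×10⁶) = √(1.251×10⁸) = 11190 m/s.
= 11.19 km/s.

v_esc ≈ 11.2 km/s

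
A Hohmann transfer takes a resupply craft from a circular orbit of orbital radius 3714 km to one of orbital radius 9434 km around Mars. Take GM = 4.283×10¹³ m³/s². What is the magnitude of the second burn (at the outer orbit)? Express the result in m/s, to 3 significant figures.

r₁ = 3714 km = 3.714×10⁶ m.
r₂ = 9434 km = 9.434×10⁶ m.
Transfer ellipse a_t = (r₁ + r₂)/2 = 6.574×10⁶ m.
At r₁: circular v_c1 = √(μ/r₁) = 3396 m/s; transfer-periapsis v_p = √[μ(2/r₁ − 1/a_t)] = 4068 m/s.
At r₂: circular v_c2 = √(μ/r₂) = 2131 m/s; transfer-apoapsis v_a = √[μ(2/r₂ − 1/a_t)] = 1602 m/s.
Δv₂ = v_c2 − v_a = 529.2 m/s.

Δv ≈ 529 m/s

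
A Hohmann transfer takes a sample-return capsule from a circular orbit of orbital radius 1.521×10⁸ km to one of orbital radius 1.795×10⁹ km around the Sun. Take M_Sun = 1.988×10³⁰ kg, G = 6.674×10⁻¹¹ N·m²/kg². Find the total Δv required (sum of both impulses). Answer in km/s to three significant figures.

Δv_total ≈ 15.8 km/s

μ = GM = 6.674×10⁻¹¹ × 1.988×10³⁰ = 1.327×10²⁰ m³/s².
r₁ = 1.521×10⁸ km = 1.521×10¹¹ m.
r₂ = 1.795×10⁹ km = 1.795×10¹² m.
Transfer ellipse a_t = (r₁ + r₂)/2 = 9.736×10¹¹ m.
At r₁: circular v_c1 = √(μ/r₁) = 29530 m/s; transfer-perihelion v_p = √[μ(2/r₁ − 1/a_t)] = 40100 m/s.
Δv₁ = v_p − v_c1 = 10570 m/s.
At r₂: circular v_c2 = √(μ/r₂) = 8597 m/s; transfer-aphelion v_a = √[μ(2/r₂ − 1/a_t)] = 3398 m/s.
Δv₂ = v_c2 − v_a = 5199 m/s.
Total Δv = Δv₁ + Δv₂ = 15770 m/s = 15.77 km/s.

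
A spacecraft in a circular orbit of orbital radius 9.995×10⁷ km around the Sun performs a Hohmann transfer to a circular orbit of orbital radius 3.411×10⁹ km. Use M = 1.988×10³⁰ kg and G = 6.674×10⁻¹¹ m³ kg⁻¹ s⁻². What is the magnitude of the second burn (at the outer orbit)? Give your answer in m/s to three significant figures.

μ = GM = 6.674×10⁻¹¹ × 1.988×10³⁰ = 1.327×10²⁰ m³/s².
r₁ = 9.995×10⁷ km = 9.995×10¹⁰ m.
r₂ = 3.411×10⁹ km = 3.411×10¹² m.
Transfer ellipse a_t = (r₁ + r₂)/2 = 1.755×10¹² m.
At r₁: circular v_c1 = √(μ/r₁) = 36430 m/s; transfer-perihelion v_p = √[μ(2/r₁ − 1/a_t)] = 50790 m/s.
At r₂: circular v_c2 = √(μ/r₂) = 6237 m/s; transfer-aphelion v_a = √[μ(2/r₂ − 1/a_t)] = 1488 m/s.
Δv₂ = v_c2 − v_a = 4749 m/s.

Δv ≈ 4750 m/s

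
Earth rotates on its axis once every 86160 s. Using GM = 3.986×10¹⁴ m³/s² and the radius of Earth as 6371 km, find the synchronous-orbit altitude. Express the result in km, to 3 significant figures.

A synchronous orbit has period T, so by Kepler's third law a = (μT²/4π²)^(1/3).
μT²/4π² = 3.986×10¹⁴ × (8.616×10⁴)² / 39.48 = 7.495×10²² m³.
a = 4.216×10⁷ m = 42163 km.
Altitude h = a − R = 42163 − 6371 = 35792 km.

h_sync ≈ 35800 km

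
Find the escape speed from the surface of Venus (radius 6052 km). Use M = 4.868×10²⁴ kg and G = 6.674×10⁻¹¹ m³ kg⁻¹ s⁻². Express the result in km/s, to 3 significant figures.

μ = GM = 6.674×10⁻¹¹ × 4.868×10²⁴ = 3.249×10¹⁴ m³/s².
r = R = 6.052×10⁶ m.
Escape speed v_esc = √(2μ/r) = √(2 × 3.249×10¹⁴ / 6.052×10⁶) = √(1.074×10⁸) = 10360 m/s.
= 10.36 km/s.

v_esc ≈ 10.4 km/s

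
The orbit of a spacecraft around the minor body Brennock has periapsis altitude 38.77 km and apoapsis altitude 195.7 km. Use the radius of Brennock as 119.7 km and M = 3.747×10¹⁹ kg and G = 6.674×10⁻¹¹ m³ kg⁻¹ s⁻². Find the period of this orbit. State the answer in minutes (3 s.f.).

T ≈ 242 minutes

μ = GM = 6.674×10⁻¹¹ × 3.747×10¹⁹ = 2.501×10⁹ m³/s².
r_p = 119.7 + 38.77 = 158.47 km = 1.5847×10⁵ m.
r_a = 119.7 + 195.7 = 315.40 km = 3.1540×10⁵ m.
Semi-major axis a = (r_p + r_a)/2 = (158.47 + 315.40)/2 = 236.94 km = 2.369×10⁵ m.
By Kepler's third law T = 2π√(a³/μ) = 2π × 2.306×10³ = 1.449×10⁴ s.
= 241.5 minutes.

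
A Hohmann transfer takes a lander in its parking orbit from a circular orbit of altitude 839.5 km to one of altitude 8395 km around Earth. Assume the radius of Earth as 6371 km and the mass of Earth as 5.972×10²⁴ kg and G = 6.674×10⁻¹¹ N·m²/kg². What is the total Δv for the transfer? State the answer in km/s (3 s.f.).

μ = GM = 6.674×10⁻¹¹ × 5.972×10²⁴ = 3.986×10¹⁴ m³/s².
r₁ = 6371 + 839.5 = 7210.5 km = 7.2105×10⁶ m.
r₂ = 6371 + 8395 = 14766 km = 1.4766×10⁷ m.
Transfer ellipse a_t = (r₁ + r₂)/2 = 1.099×10⁷ m.
At r₁: circular v_c1 = √(μ/r₁) = 7435 m/s; transfer-perigee v_p = √[μ(2/r₁ − 1/a_t)] = 8619 m/s.
Δv₁ = v_p − v_c1 = 1184 m/s.
At r₂: circular v_c2 = √(μ/r₂) = 5195 m/s; transfer-apogee v_a = √[μ(2/r₂ − 1/a_t)] = 4209 m/s.
Δv₂ = v_c2 − v_a = 986.8 m/s.
Total Δv = Δv₁ + Δv₂ = 2171 m/s = 2.171 km/s.

Δv_total ≈ 2.17 km/s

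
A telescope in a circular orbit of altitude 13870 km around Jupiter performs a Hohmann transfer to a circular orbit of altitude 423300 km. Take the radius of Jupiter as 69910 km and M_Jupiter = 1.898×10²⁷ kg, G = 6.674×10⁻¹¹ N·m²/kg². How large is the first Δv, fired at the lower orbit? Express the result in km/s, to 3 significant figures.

μ = GM = 6.674×10⁻¹¹ × 1.898×10²⁷ = 1.267×10¹⁷ m³/s².
r₁ = 69910 + 13870 = 83780 km = 8.3780×10⁷ m.
r₂ = 69910 + 423300 = 493210 km = 4.9321×10⁸ m.
Transfer ellipse a_t = (r₁ + r₂)/2 = 2.885×10⁸ m.
At r₁: circular v_c1 = √(μ/r₁) = 38880 m/s; transfer-perijove v_p = √[μ(2/r₁ − 1/a_t)] = 50840 m/s.
Δv₁ = v_p − v_c1 = 11960 m/s.
= 11.96 km/s.

Δv ≈ 12.0 km/s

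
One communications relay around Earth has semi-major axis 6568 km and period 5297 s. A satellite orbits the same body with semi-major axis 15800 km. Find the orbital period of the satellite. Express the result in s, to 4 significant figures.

Kepler's third law: T² ∝ a³, so T₂ = T₁ (a₂/a₁)^(3/2).
a₂/a₁ = 2.406, (a₂/a₁)^(3/2) = 3.731.
T₂ = 5297 × 3.731 = 19760 s.

T₂ ≈ 19760 s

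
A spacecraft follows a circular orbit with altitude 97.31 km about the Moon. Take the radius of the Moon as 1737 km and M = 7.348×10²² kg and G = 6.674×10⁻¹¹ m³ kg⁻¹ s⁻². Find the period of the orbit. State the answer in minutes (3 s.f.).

μ = GM = 6.674×10⁻¹¹ × 7.348×10²² = 4.904×10¹² m³/s².
r = 1737 + 97.31 = 1834.3 km = 1.8343×10⁶ m.
Kepler's third law: T = 2π√(r³/μ) = 2π√((1.834×10⁶)³ / 4.904×10¹²).
r³/μ = 1.259×10⁶ s², so T = 2π × 1.122×10³ = 7.049×10³ s.
Converting: 7.049×10³ s ÷ 60.00 = 117.5 minutes.

T ≈ 117 minutes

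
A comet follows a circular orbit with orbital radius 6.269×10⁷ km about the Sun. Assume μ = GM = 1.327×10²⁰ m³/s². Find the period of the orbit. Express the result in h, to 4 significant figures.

r = 6.269×10⁷ km = 6.269×10¹⁰ m.
Kepler's third law: T = 2π√(r³/μ) = 2π√((6.269×10¹⁰)³ / 1.327×10²⁰).
r³/μ = 1.857×10¹² s², so T = 2π × 1.363×10⁶ = 8.561×10⁶ s.
Converting: 8.561×10⁶ s ÷ 3600 = 2378 h.

T ≈ 2378 h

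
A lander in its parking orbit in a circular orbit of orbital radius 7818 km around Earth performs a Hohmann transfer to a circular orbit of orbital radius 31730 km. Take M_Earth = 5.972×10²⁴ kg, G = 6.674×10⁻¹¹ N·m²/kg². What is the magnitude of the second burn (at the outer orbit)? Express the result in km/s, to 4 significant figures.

μ = GM = 6.674×10⁻¹¹ × 5.972×10²⁴ = 3.986×10¹⁴ m³/s².
r₁ = 7818 km = 7.818×10⁶ m.
r₂ = 31730 km = 3.173×10⁷ m.
Transfer ellipse a_t = (r₁ + r₂)/2 = 1.977×10⁷ m.
At r₁: circular v_c1 = √(μ/r₁) = 7140 m/s; transfer-perigee v_p = √[μ(2/r₁ − 1/a_t)] = 9045 m/s.
At r₂: circular v_c2 = √(μ/r₂) = 3544 m/s; transfer-apogee v_a = √[μ(2/r₂ − 1/a_t)] = 2229 m/s.
Δv₂ = v_c2 − v_a = 1316 m/s.
= 1.316 km/s.

Δv ≈ 1.316 km/s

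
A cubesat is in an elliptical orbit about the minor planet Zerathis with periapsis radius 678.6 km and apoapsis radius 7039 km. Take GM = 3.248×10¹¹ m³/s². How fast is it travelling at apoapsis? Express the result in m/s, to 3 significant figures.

Semi-major axis a = (r_p + r_a)/2 = 3858.8 km = 3.859×10⁶ m.
Vis-viva: v² = μ(2/r − 1/a) = 3.248×10¹¹ × (2.841×10⁻⁷ − 2.591×10⁻⁷) = 8.115×10³ m²/s².
v = 90.08 m/s.

v ≈ 90.1 m/s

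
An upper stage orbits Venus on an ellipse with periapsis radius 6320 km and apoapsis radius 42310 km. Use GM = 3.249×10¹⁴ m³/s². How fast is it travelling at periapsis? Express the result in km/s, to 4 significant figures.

Semi-major axis a = (r_p + r_a)/2 = 24315 km = 2.432×10⁷ m.
Vis-viva: v² = μ(2/r − 1/a) = 3.249×10¹⁴ × (3.165×10⁻⁷ − 4.113×10⁻⁸) = 8.945×10⁷ m²/s².
v = 9458 m/s = 9.458 km/s.

v ≈ 9.458 km/s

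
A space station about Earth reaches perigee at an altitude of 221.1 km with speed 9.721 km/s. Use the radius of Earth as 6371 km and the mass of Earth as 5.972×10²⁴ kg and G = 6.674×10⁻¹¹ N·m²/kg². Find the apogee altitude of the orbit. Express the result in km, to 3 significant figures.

μ = GM = 6.674×10⁻¹¹ × 5.972×10²⁴ = 3.986×10¹⁴ m³/s².
r_p = 6371 + 221.1 = 6592.1 km = 6.592×10⁶ m.
Specific energy ε = v²/2 − μ/r = -1.321×10⁷ J/kg, so a = −μ/(2ε) = 1.508×10⁷ m.
The apsides satisfy r_p + r_a = 2a, so the apogee radius is 2a − r_p = 2.357×10⁷ m = 23573 km.
Apogee altitude = 23573 − 6371 = 17202 km.

apogee altitude ≈ 17200 km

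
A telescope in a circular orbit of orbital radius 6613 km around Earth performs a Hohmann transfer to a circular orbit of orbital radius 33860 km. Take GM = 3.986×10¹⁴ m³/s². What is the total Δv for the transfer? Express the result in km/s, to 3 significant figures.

r₁ = 6613 km = 6.613×10⁶ m.
r₂ = 33860 km = 3.386×10⁷ m.
Transfer ellipse a_t = (r₁ + r₂)/2 = 2.024×10⁷ m.
At r₁: circular v_c1 = √(μ/r₁) = 7764 m/s; transfer-perigee v_p = √[μ(2/r₁ − 1/a_t)] = 10040 m/s.
Δv₁ = v_p − v_c1 = 2279 m/s.
At r₂: circular v_c2 = √(μ/r₂) = 3431 m/s; transfer-apogee v_a = √[μ(2/r₂ − 1/a_t)] = 1961 m/s.
Δv₂ = v_c2 − v_a = 1470 m/s.
Total Δv = Δv₁ + Δv₂ = 3749 m/s = 3.749 km/s.

Δv_total ≈ 3.75 km/s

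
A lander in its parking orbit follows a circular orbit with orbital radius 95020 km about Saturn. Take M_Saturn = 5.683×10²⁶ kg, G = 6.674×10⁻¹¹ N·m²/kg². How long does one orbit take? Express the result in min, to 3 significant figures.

T ≈ 498 min

μ = GM = 6.674×10⁻¹¹ × 5.683×10²⁶ = 3.793×10¹⁶ m³/s².
r = 95020 km = 9.502×10⁷ m.
Kepler's third law: T = 2π√(r³/μ) = 2π√((9.502×10⁷)³ / 3.793×10¹⁶).
r³/μ = 2.262×10⁷ s², so T = 2π × 4.756×10³ = 2.988×10⁴ s.
Converting: 2.988×10⁴ s ÷ 60.00 = 498.0 min.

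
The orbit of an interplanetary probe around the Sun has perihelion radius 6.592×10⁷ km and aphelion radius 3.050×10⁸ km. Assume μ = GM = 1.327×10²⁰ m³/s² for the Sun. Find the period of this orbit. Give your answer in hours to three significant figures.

Semi-major axis a = (r_p + r_a)/2 = (6.5920×10⁷ + 3.0500×10⁸)/2 = 1.8546×10⁸ km = 1.855×10¹¹ m.
By Kepler's third law T = 2π√(a³/μ) = 2π × 6.933×10⁶ = 4.356×10⁷ s.
= 12100 hours.

T ≈ 12100 hours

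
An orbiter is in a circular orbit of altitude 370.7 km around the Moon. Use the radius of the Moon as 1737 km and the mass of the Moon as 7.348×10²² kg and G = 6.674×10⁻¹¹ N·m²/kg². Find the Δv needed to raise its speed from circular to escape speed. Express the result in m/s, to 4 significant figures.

Δv ≈ 631.8 m/s

μ = GM = 6.674×10⁻¹¹ × 7.348×10²² = 4.904×10¹² m³/s².
r = 1737 + 370.7 = 2107.7 km = 2.1077×10⁶ m.
Circular speed v_c = √(μ/r) = 1525 m/s.
Escape speed v_esc = √(2μ/r) = √2 × v_c = 2157 m/s.
Δv = v_esc − v_c = 631.8 m/s.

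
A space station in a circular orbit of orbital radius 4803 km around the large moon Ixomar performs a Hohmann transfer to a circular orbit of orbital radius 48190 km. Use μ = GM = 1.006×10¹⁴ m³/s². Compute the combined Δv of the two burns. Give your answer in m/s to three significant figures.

r₁ = 4803 km = 4.803×10⁶ m.
r₂ = 48190 km = 4.819×10⁷ m.
Transfer ellipse a_t = (r₁ + r₂)/2 = 2.650×10⁷ m.
At r₁: circular v_c1 = √(μ/r₁) = 4577 m/s; transfer-periapsis v_p = √[μ(2/r₁ − 1/a_t)] = 6172 m/s.
Δv₁ = v_p − v_c1 = 1595 m/s.
At r₂: circular v_c2 = √(μ/r₂) = 1445 m/s; transfer-apoapsis v_a = √[μ(2/r₂ − 1/a_t)] = 615.2 m/s.
Δv₂ = v_c2 − v_a = 829.7 m/s.
Total Δv = Δv₁ + Δv₂ = 2425 m/s.

Δv_total ≈ 2430 m/s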